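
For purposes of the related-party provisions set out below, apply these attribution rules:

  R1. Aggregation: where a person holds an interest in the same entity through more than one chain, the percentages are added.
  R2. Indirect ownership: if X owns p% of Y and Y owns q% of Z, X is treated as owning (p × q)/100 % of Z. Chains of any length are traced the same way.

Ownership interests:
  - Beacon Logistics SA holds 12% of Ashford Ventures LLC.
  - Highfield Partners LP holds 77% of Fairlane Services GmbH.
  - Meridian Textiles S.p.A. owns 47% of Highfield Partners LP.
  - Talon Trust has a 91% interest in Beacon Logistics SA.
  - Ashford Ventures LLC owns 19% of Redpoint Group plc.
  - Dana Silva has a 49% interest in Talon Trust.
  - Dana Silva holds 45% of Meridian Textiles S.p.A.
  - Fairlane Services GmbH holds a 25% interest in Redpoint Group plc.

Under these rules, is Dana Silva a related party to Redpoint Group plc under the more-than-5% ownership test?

Yes

Chain via Meridian Textiles S.p.A. → Highfield Partners LP → Fairlane Services GmbH (R2): 45% × 47% × 77% × 25% = 4.071375% of Redpoint Group plc.
Chain via Talon Trust → Beacon Logistics SA → Ashford Ventures LLC (R2): 49% × 91% × 12% × 19% = 1.016652% of Redpoint Group plc.
Aggregating (R1): 4.071375% + 1.016652% = 5.088027%.
5.088027% exceeds the 5% threshold, so Dana is a related party to Redpoint Group plc.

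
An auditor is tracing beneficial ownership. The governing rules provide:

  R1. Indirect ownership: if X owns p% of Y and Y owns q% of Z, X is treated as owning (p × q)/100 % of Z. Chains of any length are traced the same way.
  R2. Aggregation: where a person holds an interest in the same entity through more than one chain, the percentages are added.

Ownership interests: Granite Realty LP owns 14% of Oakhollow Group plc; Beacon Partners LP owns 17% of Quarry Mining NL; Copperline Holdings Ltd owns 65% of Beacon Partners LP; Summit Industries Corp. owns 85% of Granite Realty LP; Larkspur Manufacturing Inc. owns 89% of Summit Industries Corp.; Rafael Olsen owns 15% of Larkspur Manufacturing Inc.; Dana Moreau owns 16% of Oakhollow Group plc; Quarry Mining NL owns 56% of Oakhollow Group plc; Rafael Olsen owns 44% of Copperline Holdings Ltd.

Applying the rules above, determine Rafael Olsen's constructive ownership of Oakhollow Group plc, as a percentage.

4.31137%

Chain via Larkspur Manufacturing Inc. → Summit Industries Corp. → Granite Realty LP (R1): 15% × 89% × 85% × 14% = 1.58865% of Oakhollow Group plc.
Chain via Copperline Holdings Ltd → Beacon Partners LP → Quarry Mining NL (R1): 44% × 65% × 17% × 56% = 2.72272% of Oakhollow Group plc.
Aggregating (R2): 1.58865% + 2.72272% = 4.31137%.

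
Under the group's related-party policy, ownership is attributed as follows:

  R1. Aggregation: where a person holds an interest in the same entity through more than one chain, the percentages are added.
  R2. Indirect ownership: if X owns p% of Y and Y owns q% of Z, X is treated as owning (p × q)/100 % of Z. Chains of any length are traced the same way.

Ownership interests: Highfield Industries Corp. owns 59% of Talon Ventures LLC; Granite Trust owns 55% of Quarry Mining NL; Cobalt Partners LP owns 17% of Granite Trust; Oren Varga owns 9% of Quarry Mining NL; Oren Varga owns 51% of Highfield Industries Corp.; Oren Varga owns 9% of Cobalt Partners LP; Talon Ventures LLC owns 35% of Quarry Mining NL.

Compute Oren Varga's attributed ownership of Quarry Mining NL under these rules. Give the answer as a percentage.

Chain via Cobalt Partners LP → Granite Trust (R2): 9% × 17% × 55% = 0.8415% of Quarry Mining NL.
Chain via Highfield Industries Corp. → Talon Ventures LLC (R2): 51% × 59% × 35% = 10.5315% of Quarry Mining NL.
Direct interest in Quarry Mining NL: 9%.
Aggregating (R1): 0.8415% + 10.5315% + 9% = 20.373%.

20.373%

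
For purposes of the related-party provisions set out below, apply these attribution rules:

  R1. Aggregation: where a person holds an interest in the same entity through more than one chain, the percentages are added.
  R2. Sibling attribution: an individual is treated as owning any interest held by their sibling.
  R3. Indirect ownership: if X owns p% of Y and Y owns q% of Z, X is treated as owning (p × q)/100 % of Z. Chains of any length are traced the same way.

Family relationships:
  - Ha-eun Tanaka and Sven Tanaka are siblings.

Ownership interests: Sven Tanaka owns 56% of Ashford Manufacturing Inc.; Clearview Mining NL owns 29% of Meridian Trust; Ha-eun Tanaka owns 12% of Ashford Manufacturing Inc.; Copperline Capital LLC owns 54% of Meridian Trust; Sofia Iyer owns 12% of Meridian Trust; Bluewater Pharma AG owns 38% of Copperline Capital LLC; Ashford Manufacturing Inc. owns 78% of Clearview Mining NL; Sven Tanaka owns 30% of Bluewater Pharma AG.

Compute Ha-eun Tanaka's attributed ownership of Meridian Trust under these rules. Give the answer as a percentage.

By sibling attribution (R2), Ha-eun Tanaka is treated as also owning Sven Tanaka's interest in Ashford Manufacturing Inc, giving 12% + 56% = 68%.
By sibling attribution (R2), Ha-eun Tanaka is treated as owning Sven Tanaka's 30% interest in Bluewater Pharma AG.
Chain via Ashford Manufacturing Inc. → Clearview Mining NL (R3): 68% × 78% × 29% = 15.3816% of Meridian Trust.
Chain via Bluewater Pharma AG → Copperline Capital LLC (R3): 30% × 38% × 54% = 6.156% of Meridian Trust.
Aggregating (R1): 15.3816% + 6.156% = 21.5376%.

21.5376%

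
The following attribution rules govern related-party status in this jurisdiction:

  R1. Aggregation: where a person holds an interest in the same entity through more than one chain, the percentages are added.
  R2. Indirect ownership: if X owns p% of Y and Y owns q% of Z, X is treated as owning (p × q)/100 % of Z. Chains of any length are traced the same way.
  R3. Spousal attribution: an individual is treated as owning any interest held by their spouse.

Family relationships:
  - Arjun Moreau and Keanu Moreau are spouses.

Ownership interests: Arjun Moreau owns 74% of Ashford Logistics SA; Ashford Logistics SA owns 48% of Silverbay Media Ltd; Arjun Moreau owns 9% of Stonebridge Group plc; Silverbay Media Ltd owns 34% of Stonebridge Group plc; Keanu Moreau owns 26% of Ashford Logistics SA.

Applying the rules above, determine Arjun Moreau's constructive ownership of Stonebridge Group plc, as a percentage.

25.32%

By spousal attribution (R3), Arjun Moreau is treated as also owning Keanu Moreau's interest in Ashford Logistics SA, giving 74% + 26% = 100%.
Chain via Ashford Logistics SA → Silverbay Media Ltd (R2): 100% × 48% × 34% = 16.32% of Stonebridge Group plc.
Direct interest in Stonebridge Group plc: 9%.
Aggregating (R1): 16.32% + 9% = 25.32%.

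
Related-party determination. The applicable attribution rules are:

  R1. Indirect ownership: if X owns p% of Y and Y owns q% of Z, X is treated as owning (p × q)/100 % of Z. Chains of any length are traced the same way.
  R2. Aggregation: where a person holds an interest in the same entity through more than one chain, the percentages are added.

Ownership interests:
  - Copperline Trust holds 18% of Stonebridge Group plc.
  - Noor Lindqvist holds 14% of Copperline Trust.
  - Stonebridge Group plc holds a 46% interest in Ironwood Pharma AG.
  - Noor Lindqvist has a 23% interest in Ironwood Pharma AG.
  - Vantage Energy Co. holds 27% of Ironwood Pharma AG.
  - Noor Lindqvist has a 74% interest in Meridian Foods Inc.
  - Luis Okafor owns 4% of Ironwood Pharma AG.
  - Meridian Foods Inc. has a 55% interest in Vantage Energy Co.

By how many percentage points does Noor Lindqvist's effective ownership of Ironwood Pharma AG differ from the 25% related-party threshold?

10.1482

Chain via Meridian Foods Inc. → Vantage Energy Co. (R1): 74% × 55% × 27% = 10.989% of Ironwood Pharma AG.
Chain via Copperline Trust → Stonebridge Group plc (R1): 14% × 18% × 46% = 1.1592% of Ironwood Pharma AG.
Direct interest in Ironwood Pharma AG: 23%.
Aggregating (R2): 10.989% + 1.1592% + 23% = 35.1482%.
35.1482% exceeds the 25% threshold by 10.1482 percentage points.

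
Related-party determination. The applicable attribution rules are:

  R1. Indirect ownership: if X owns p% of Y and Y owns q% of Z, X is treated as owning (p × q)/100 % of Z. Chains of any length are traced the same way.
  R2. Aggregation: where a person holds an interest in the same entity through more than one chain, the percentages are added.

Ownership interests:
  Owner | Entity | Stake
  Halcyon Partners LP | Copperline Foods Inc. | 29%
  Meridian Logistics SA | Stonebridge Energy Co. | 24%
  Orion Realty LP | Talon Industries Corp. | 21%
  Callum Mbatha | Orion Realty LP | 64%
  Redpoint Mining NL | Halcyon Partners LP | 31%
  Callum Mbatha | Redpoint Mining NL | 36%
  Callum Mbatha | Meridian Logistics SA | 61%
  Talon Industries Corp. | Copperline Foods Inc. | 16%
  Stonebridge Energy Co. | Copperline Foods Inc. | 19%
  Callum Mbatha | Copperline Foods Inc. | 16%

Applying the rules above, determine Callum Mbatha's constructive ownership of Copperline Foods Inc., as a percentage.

Chain via Meridian Logistics SA → Stonebridge Energy Co. (R1): 61% × 24% × 19% = 2.7816% of Copperline Foods Inc.
Chain via Orion Realty LP → Talon Industries Corp. (R1): 64% × 21% × 16% = 2.1504% of Copperline Foods Inc.
Chain via Redpoint Mining NL → Halcyon Partners LP (R1): 36% × 31% × 29% = 3.2364% of Copperline Foods Inc.
Direct interest in Copperline Foods Inc: 16%.
Aggregating (R2): 2.7816% + 2.1504% + 3.2364% + 16% = 24.1684%.

24.1684%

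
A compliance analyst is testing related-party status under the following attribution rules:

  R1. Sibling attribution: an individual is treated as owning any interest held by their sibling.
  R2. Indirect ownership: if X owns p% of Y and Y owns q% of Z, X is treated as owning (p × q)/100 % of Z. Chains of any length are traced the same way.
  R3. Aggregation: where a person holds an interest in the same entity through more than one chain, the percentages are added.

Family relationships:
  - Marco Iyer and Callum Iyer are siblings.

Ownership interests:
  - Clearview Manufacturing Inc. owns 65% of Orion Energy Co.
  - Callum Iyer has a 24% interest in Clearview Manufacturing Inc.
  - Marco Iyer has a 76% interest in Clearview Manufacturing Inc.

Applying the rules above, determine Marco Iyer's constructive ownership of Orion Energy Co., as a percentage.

65%

By sibling attribution (R1), Marco Iyer is treated as also owning Callum Iyer's interest in Clearview Manufacturing Inc, giving 76% + 24% = 100%.
Chain via Clearview Manufacturing Inc. (R2): 100% × 65% = 65% of Orion Energy Co.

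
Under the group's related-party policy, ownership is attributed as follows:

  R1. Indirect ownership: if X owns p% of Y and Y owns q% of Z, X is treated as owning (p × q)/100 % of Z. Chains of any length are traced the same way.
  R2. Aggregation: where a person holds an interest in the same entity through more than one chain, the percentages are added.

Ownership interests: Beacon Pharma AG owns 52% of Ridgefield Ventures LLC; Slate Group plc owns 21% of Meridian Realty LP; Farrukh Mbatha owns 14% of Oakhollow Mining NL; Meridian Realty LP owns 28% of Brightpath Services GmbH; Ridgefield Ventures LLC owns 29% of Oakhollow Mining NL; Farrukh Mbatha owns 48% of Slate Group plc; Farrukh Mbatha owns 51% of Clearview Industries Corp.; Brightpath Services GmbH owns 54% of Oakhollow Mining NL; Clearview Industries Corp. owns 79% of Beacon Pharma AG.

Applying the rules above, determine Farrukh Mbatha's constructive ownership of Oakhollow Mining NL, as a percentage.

Chain via Clearview Industries Corp. → Beacon Pharma AG → Ridgefield Ventures LLC (R1): 51% × 79% × 52% × 29% = 6.075732% of Oakhollow Mining NL.
Chain via Slate Group plc → Meridian Realty LP → Brightpath Services GmbH (R1): 48% × 21% × 28% × 54% = 1.524096% of Oakhollow Mining NL.
Direct interest in Oakhollow Mining NL: 14%.
Aggregating (R2): 6.075732% + 1.524096% + 14% = 21.599828%.

21.599828%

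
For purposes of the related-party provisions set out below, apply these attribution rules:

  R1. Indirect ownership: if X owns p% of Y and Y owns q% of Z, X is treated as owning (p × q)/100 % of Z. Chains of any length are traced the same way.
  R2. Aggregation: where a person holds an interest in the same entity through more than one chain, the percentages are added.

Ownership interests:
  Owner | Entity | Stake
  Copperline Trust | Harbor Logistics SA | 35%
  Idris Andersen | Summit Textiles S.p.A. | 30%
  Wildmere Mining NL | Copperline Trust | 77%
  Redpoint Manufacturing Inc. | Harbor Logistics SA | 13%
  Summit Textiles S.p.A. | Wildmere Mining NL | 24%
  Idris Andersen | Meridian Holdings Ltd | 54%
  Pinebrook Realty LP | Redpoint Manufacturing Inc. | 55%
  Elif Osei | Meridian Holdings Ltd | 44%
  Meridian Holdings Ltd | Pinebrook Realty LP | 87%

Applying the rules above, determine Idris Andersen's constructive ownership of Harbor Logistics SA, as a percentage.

Chain via Summit Textiles S.p.A. → Wildmere Mining NL → Copperline Trust (R1): 30% × 24% × 77% × 35% = 1.9404% of Harbor Logistics SA.
Chain via Meridian Holdings Ltd → Pinebrook Realty LP → Redpoint Manufacturing Inc. (R1): 54% × 87% × 55% × 13% = 3.35907% of Harbor Logistics SA.
Aggregating (R2): 1.9404% + 3.35907% = 5.29947%.

5.29947%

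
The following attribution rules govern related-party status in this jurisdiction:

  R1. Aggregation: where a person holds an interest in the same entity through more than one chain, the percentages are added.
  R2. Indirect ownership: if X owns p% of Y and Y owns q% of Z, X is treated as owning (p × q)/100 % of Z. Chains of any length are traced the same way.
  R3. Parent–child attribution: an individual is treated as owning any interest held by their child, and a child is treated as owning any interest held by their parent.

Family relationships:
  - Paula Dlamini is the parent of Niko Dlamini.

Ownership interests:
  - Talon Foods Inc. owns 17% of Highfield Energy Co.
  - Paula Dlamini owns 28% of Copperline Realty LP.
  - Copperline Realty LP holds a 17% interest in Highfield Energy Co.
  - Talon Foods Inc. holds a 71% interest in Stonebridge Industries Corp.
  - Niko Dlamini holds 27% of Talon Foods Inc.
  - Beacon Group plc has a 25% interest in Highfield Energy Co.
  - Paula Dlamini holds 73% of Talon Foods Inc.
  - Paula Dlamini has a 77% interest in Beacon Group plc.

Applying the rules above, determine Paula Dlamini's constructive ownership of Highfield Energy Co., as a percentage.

41.01%

By parent–child attribution (R3), Paula Dlamini is treated as also owning Niko Dlamini's interest in Talon Foods Inc, giving 73% + 27% = 100%.
Chain via Beacon Group plc (R2): 77% × 25% = 19.25% of Highfield Energy Co.
Chain via Copperline Realty LP (R2): 28% × 17% = 4.76% of Highfield Energy Co.
Chain via Talon Foods Inc. (R2): 100% × 17% = 17% of Highfield Energy Co.
Aggregating (R1): 19.25% + 4.76% + 17% = 41.01%.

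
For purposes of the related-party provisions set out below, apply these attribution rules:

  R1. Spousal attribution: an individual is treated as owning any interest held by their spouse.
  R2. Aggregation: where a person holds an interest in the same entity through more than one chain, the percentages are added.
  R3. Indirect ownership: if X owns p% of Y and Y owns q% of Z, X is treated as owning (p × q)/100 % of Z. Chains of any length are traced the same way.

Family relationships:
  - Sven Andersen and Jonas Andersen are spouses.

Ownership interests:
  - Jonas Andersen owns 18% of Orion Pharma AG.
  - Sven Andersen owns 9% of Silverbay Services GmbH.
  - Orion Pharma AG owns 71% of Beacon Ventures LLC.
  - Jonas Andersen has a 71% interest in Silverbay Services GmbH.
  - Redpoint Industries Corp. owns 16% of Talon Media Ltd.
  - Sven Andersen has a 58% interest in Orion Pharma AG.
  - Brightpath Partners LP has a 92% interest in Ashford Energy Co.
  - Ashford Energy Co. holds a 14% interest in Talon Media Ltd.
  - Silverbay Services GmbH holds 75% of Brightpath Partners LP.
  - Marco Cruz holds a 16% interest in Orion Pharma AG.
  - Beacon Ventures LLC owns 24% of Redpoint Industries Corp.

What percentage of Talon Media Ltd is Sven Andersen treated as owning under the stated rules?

By spousal attribution (R1), Sven Andersen is treated as also owning Jonas Andersen's interest in Silverbay Services GmbH, giving 9% + 71% = 80%.
By spousal attribution (R1), Sven Andersen is treated as also owning Jonas Andersen's interest in Orion Pharma AG, giving 58% + 18% = 76%.
Chain via Silverbay Services GmbH → Brightpath Partners LP → Ashford Energy Co. (R3): 80% × 75% × 92% × 14% = 7.728% of Talon Media Ltd.
Chain via Orion Pharma AG → Beacon Ventures LLC → Redpoint Industries Corp. (R3): 76% × 71% × 24% × 16% = 2.072064% of Talon Media Ltd.
Aggregating (R2): 7.728% + 2.072064% = 9.800064%.

9.800064%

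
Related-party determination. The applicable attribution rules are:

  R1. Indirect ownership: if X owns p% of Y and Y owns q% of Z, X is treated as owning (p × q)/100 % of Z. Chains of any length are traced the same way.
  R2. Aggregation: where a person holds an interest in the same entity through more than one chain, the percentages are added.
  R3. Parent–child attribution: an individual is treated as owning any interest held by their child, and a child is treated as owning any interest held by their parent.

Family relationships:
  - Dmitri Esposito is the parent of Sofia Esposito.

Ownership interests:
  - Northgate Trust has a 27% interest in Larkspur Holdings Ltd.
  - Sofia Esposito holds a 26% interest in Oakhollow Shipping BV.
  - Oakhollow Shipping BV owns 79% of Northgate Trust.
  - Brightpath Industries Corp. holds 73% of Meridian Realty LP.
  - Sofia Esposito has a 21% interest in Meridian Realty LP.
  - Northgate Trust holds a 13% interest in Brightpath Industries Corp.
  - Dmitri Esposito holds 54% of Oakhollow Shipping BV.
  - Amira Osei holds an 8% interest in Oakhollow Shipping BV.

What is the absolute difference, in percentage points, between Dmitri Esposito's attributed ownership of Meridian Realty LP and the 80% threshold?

53.00232

By parent–child attribution (R3), Dmitri Esposito is treated as also owning Sofia Esposito's interest in Oakhollow Shipping BV, giving 54% + 26% = 80%.
By parent–child attribution (R3), Dmitri Esposito is treated as owning Sofia Esposito's 21% interest in Meridian Realty LP.
Chain via Oakhollow Shipping BV → Northgate Trust → Brightpath Industries Corp. (R1): 80% × 79% × 13% × 73% = 5.99768% of Meridian Realty LP.
Direct interest in Meridian Realty LP: 21%.
Aggregating (R2): 5.99768% + 21% = 26.99768%.
26.99768% falls short of the 80% threshold by 53.00232 percentage points.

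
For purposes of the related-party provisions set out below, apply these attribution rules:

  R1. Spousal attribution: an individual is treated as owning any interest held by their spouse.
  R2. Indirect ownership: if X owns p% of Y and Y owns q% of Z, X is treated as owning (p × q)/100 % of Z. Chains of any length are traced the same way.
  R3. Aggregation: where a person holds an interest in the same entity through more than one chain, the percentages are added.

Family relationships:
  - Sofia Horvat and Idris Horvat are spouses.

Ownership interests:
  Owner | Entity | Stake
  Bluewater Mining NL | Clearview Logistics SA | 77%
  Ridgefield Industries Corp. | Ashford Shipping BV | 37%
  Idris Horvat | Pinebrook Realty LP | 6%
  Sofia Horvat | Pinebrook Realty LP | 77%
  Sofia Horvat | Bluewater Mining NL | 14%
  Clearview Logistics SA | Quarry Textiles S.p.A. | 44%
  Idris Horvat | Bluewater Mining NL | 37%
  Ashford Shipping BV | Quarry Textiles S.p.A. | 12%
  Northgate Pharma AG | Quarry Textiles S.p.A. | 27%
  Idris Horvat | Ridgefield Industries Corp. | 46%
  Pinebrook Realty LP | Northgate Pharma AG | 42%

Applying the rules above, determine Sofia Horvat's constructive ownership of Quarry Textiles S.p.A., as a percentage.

28.7334%

By spousal attribution (R1), Sofia Horvat is treated as also owning Idris Horvat's interest in Pinebrook Realty LP, giving 77% + 6% = 83%.
By spousal attribution (R1), Sofia Horvat is treated as also owning Idris Horvat's interest in Bluewater Mining NL, giving 14% + 37% = 51%.
By spousal attribution (R1), Sofia Horvat is treated as owning Idris Horvat's 46% interest in Ridgefield Industries Corp.
Chain via Pinebrook Realty LP → Northgate Pharma AG (R2): 83% × 42% × 27% = 9.4122% of Quarry Textiles S.p.A.
Chain via Bluewater Mining NL → Clearview Logistics SA (R2): 51% × 77% × 44% = 17.2788% of Quarry Textiles S.p.A.
Chain via Ridgefield Industries Corp. → Ashford Shipping BV (R2): 46% × 37% × 12% = 2.0424% of Quarry Textiles S.p.A.
Aggregating (R3): 9.4122% + 17.2788% + 2.0424% = 28.7334%.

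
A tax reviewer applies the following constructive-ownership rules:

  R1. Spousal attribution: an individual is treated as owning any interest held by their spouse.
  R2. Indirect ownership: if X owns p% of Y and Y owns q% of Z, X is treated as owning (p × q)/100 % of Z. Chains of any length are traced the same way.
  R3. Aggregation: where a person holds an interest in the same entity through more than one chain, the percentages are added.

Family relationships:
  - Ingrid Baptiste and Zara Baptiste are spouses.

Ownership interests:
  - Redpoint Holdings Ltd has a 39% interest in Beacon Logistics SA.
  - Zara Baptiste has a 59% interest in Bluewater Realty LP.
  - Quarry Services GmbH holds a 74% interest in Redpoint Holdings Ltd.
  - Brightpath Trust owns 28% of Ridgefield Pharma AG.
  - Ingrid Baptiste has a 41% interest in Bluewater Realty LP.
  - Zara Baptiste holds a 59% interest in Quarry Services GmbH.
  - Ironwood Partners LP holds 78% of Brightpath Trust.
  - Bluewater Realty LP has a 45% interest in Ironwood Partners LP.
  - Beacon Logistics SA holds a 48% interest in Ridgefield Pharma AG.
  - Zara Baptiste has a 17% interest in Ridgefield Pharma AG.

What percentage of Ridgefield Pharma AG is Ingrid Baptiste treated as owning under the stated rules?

35.001152%

By spousal attribution (R1), Ingrid Baptiste is treated as also owning Zara Baptiste's interest in Bluewater Realty LP, giving 41% + 59% = 100%.
By spousal attribution (R1), Ingrid Baptiste is treated as owning Zara Baptiste's 59% interest in Quarry Services GmbH.
By spousal attribution (R1), Ingrid Baptiste is treated as owning Zara Baptiste's 17% interest in Ridgefield Pharma AG.
Chain via Bluewater Realty LP → Ironwood Partners LP → Brightpath Trust (R2): 100% × 45% × 78% × 28% = 9.828% of Ridgefield Pharma AG.
Chain via Quarry Services GmbH → Redpoint Holdings Ltd → Beacon Logistics SA (R2): 59% × 74% × 39% × 48% = 8.173152% of Ridgefield Pharma AG.
Direct interest in Ridgefield Pharma AG: 17%.
Aggregating (R3): 9.828% + 8.173152% + 17% = 35.001152%.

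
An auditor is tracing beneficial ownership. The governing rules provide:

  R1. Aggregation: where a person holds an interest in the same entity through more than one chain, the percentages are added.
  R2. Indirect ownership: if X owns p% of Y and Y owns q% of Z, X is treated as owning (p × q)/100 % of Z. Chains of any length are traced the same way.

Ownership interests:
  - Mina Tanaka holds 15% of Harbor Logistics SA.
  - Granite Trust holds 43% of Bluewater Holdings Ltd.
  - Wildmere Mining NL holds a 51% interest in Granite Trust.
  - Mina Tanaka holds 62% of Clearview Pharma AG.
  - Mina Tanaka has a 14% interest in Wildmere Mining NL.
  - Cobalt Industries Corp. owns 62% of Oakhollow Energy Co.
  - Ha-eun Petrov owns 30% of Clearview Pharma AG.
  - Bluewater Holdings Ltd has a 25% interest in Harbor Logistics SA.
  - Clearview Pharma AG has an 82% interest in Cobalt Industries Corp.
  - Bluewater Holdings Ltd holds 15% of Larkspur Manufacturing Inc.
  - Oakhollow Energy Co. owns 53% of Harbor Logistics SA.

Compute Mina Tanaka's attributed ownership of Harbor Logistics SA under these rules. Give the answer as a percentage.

32.473574%

Chain via Wildmere Mining NL → Granite Trust → Bluewater Holdings Ltd (R2): 14% × 51% × 43% × 25% = 0.76755% of Harbor Logistics SA.
Chain via Clearview Pharma AG → Cobalt Industries Corp. → Oakhollow Energy Co. (R2): 62% × 82% × 62% × 53% = 16.706024% of Harbor Logistics SA.
Direct interest in Harbor Logistics SA: 15%.
Aggregating (R1): 0.76755% + 16.706024% + 15% = 32.473574%.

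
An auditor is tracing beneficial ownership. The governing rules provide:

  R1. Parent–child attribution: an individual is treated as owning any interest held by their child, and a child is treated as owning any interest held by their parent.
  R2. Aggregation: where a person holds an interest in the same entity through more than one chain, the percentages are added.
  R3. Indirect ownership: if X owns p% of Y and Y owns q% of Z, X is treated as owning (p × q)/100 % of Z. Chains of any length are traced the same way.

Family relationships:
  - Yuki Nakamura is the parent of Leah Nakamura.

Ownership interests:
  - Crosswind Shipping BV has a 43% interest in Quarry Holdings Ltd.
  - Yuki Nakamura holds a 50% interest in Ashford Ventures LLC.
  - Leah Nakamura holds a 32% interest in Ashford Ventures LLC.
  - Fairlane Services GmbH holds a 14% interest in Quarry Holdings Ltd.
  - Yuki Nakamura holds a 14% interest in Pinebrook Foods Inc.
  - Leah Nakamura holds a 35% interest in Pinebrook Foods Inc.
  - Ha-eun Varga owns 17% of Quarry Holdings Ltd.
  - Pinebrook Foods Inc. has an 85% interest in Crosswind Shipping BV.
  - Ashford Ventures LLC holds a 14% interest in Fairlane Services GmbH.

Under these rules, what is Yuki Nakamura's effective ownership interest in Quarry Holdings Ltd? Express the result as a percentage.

By parent–child attribution (R1), Yuki Nakamura is treated as also owning Leah Nakamura's interest in Ashford Ventures LLC, giving 50% + 32% = 82%.
By parent–child attribution (R1), Yuki Nakamura is treated as also owning Leah Nakamura's interest in Pinebrook Foods Inc, giving 14% + 35% = 49%.
Chain via Ashford Ventures LLC → Fairlane Services GmbH (R3): 82% × 14% × 14% = 1.6072% of Quarry Holdings Ltd.
Chain via Pinebrook Foods Inc. → Crosswind Shipping BV (R3): 49% × 85% × 43% = 17.9095% of Quarry Holdings Ltd.
Aggregating (R2): 1.6072% + 17.9095% = 19.5167%.

19.5167%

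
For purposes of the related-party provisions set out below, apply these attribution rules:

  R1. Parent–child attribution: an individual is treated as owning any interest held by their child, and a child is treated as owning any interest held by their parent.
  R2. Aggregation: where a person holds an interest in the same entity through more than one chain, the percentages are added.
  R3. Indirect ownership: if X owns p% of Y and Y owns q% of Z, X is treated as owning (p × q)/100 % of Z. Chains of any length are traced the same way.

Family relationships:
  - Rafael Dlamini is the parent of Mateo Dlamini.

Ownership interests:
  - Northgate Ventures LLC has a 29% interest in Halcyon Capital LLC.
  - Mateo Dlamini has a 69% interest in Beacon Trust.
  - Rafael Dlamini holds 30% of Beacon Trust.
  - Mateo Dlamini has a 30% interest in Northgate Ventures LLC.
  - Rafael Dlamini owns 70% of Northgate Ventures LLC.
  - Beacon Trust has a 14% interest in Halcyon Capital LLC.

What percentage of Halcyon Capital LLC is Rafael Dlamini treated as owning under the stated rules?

By parent–child attribution (R1), Rafael Dlamini is treated as also owning Mateo Dlamini's interest in Northgate Ventures LLC, giving 70% + 30% = 100%.
By parent–child attribution (R1), Rafael Dlamini is treated as also owning Mateo Dlamini's interest in Beacon Trust, giving 30% + 69% = 99%.
Chain via Northgate Ventures LLC (R3): 100% × 29% = 29% of Halcyon Capital LLC.
Chain via Beacon Trust (R3): 99% × 14% = 13.86% of Halcyon Capital LLC.
Aggregating (R2): 29% + 13.86% = 42.86%.

42.86%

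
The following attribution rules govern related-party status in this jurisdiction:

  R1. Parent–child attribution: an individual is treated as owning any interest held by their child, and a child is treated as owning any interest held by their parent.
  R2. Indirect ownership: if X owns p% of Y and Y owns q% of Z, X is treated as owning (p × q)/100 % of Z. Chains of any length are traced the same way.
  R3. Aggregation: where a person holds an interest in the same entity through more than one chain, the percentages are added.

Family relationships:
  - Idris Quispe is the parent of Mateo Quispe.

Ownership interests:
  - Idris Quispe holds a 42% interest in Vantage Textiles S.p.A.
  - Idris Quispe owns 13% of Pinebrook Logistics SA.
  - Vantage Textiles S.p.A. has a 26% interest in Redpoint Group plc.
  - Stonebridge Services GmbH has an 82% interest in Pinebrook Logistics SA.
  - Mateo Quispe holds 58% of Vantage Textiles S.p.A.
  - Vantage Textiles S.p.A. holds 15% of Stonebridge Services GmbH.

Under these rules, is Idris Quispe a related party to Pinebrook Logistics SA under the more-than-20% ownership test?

Yes

By parent–child attribution (R1), Idris Quispe is treated as also owning Mateo Quispe's interest in Vantage Textiles S.p.A, giving 42% + 58% = 100%.
Chain via Vantage Textiles S.p.A. → Stonebridge Services GmbH (R2): 100% × 15% × 82% = 12.3% of Pinebrook Logistics SA.
Direct interest in Pinebrook Logistics SA: 13%.
Aggregating (R3): 12.3% + 13% = 25.3%.
25.3% exceeds the 20% threshold, so Idris is a related party to Pinebrook Logistics SA.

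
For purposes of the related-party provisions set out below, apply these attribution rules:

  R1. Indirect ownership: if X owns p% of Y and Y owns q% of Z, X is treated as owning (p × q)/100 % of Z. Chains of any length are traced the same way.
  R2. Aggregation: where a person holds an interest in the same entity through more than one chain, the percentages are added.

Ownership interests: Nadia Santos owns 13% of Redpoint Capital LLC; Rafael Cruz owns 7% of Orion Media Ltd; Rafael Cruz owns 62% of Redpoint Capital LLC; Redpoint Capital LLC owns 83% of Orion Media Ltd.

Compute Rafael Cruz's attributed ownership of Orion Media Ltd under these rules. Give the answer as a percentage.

58.46%

Chain via Redpoint Capital LLC (R1): 62% × 83% = 51.46% of Orion Media Ltd.
Direct interest in Orion Media Ltd: 7%.
Aggregating (R2): 51.46% + 7% = 58.46%.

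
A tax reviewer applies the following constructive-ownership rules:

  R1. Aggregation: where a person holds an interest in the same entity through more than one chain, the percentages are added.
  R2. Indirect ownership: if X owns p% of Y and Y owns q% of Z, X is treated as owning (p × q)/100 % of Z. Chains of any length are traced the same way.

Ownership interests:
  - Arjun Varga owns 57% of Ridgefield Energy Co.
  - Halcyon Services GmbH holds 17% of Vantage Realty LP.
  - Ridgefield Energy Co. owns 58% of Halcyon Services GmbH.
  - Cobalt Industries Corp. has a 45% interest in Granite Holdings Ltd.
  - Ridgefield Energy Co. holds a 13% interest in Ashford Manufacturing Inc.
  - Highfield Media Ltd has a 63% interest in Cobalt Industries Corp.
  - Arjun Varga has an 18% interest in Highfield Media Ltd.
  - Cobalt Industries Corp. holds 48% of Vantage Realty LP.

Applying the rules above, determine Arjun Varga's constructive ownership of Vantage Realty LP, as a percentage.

Chain via Ridgefield Energy Co. → Halcyon Services GmbH (R2): 57% × 58% × 17% = 5.6202% of Vantage Realty LP.
Chain via Highfield Media Ltd → Cobalt Industries Corp. (R2): 18% × 63% × 48% = 5.4432% of Vantage Realty LP.
Aggregating (R1): 5.6202% + 5.4432% = 11.0634%.

11.0634%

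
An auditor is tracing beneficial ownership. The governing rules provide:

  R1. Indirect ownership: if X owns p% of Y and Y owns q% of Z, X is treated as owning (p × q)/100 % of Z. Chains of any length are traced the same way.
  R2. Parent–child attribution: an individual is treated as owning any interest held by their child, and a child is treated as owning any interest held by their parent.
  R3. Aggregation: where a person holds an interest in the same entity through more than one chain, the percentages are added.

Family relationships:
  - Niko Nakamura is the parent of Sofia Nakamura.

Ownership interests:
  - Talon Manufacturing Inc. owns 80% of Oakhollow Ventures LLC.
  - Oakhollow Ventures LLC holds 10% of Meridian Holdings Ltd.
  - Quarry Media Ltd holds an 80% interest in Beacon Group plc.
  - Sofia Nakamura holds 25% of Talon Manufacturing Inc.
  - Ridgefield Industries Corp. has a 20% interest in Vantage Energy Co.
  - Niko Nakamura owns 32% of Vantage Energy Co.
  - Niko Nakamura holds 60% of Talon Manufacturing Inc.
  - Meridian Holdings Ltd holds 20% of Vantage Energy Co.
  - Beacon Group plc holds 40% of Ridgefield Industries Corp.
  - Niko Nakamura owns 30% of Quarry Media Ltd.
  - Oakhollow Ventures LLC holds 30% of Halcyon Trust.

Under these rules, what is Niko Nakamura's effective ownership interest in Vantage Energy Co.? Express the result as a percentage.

By parent–child attribution (R2), Niko Nakamura is treated as also owning Sofia Nakamura's interest in Talon Manufacturing Inc, giving 60% + 25% = 85%.
Chain via Quarry Media Ltd → Beacon Group plc → Ridgefield Industries Corp. (R1): 30% × 80% × 40% × 20% = 1.92% of Vantage Energy Co.
Chain via Talon Manufacturing Inc. → Oakhollow Ventures LLC → Meridian Holdings Ltd (R1): 85% × 80% × 10% × 20% = 1.36% of Vantage Energy Co.
Direct interest in Vantage Energy Co: 32%.
Aggregating (R3): 1.92% + 1.36% + 32% = 35.28%.

35.28%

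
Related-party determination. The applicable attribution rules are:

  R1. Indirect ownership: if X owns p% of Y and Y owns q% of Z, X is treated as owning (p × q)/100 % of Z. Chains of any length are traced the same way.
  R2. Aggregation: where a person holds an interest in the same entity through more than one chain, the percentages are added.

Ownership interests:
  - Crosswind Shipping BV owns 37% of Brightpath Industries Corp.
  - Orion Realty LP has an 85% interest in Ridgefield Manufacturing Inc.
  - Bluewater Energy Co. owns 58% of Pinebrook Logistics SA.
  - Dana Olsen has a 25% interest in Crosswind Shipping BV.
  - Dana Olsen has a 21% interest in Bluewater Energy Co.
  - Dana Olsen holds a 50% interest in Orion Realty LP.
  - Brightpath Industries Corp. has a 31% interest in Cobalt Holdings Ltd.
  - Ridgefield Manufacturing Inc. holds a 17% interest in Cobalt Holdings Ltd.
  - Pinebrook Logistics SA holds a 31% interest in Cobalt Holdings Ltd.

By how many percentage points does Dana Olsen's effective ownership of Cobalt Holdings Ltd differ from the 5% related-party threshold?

8.8683

Chain via Bluewater Energy Co. → Pinebrook Logistics SA (R1): 21% × 58% × 31% = 3.7758% of Cobalt Holdings Ltd.
Chain via Crosswind Shipping BV → Brightpath Industries Corp. (R1): 25% × 37% × 31% = 2.8675% of Cobalt Holdings Ltd.
Chain via Orion Realty LP → Ridgefield Manufacturing Inc. (R1): 50% × 85% × 17% = 7.225% of Cobalt Holdings Ltd.
Aggregating (R2): 3.7758% + 2.8675% + 7.225% = 13.8683%.
13.8683% exceeds the 5% threshold by 8.8683 percentage points.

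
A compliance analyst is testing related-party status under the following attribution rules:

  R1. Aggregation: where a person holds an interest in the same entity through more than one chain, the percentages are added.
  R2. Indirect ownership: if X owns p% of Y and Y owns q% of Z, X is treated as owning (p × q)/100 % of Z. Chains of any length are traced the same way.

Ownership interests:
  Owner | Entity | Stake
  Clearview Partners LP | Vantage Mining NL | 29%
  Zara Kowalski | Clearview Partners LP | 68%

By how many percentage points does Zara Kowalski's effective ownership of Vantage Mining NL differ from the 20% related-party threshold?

0.28

Chain via Clearview Partners LP (R2): 68% × 29% = 19.72% of Vantage Mining NL.
19.72% falls short of the 20% threshold by 0.28 percentage points.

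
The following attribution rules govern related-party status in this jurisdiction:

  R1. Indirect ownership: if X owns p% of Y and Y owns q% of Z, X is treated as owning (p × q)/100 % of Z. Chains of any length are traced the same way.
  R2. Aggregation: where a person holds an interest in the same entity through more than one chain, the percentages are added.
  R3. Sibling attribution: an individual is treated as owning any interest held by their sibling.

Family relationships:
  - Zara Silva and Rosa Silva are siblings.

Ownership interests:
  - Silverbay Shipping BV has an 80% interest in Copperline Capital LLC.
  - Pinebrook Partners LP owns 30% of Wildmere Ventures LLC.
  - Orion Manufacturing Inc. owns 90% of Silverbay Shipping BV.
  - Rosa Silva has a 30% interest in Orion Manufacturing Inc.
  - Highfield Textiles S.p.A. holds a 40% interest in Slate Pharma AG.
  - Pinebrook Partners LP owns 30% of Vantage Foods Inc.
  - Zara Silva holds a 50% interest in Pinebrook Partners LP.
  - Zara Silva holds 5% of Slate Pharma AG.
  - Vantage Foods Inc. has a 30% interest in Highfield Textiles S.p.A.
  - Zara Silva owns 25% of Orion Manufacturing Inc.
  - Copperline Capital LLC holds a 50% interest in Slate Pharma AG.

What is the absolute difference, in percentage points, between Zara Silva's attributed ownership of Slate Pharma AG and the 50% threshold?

23.4

By sibling attribution (R3), Zara Silva is treated as also owning Rosa Silva's interest in Orion Manufacturing Inc, giving 25% + 30% = 55%.
Chain via Pinebrook Partners LP → Vantage Foods Inc. → Highfield Textiles S.p.A. (R1): 50% × 30% × 30% × 40% = 1.8% of Slate Pharma AG.
Chain via Orion Manufacturing Inc. → Silverbay Shipping BV → Copperline Capital LLC (R1): 55% × 90% × 80% × 50% = 19.8% of Slate Pharma AG.
Direct interest in Slate Pharma AG: 5%.
Aggregating (R2): 1.8% + 19.8% + 5% = 26.6%.
26.6% falls short of the 50% threshold by 23.4 percentage points.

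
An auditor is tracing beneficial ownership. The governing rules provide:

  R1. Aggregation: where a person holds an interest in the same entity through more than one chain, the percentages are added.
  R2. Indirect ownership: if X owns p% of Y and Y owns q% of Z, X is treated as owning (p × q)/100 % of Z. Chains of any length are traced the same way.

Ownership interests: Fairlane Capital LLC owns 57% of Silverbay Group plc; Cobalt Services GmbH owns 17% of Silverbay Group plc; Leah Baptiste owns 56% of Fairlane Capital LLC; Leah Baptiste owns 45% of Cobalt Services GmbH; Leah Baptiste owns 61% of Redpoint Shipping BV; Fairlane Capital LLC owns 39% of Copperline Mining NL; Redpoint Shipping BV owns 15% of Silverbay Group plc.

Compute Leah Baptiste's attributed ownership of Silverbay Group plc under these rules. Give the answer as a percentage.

48.72%

Chain via Fairlane Capital LLC (R2): 56% × 57% = 31.92% of Silverbay Group plc.
Chain via Cobalt Services GmbH (R2): 45% × 17% = 7.65% of Silverbay Group plc.
Chain via Redpoint Shipping BV (R2): 61% × 15% = 9.15% of Silverbay Group plc.
Aggregating (R1): 31.92% + 7.65% + 9.15% = 48.72%.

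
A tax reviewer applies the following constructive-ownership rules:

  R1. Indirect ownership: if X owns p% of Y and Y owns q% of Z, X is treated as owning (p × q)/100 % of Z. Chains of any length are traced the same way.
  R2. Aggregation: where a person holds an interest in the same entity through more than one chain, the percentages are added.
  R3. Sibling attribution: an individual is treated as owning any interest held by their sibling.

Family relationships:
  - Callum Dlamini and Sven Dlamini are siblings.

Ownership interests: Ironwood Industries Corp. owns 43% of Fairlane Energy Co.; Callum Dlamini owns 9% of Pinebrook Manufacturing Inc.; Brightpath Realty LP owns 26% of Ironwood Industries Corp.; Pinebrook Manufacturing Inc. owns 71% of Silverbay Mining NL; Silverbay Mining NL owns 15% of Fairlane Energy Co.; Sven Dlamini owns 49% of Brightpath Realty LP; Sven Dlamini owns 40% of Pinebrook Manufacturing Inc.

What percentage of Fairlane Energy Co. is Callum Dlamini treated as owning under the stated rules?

10.6967%

By sibling attribution (R3), Callum Dlamini is treated as also owning Sven Dlamini's interest in Pinebrook Manufacturing Inc, giving 9% + 40% = 49%.
By sibling attribution (R3), Callum Dlamini is treated as owning Sven Dlamini's 49% interest in Brightpath Realty LP.
Chain via Pinebrook Manufacturing Inc. → Silverbay Mining NL (R1): 49% × 71% × 15% = 5.2185% of Fairlane Energy Co.
Chain via Brightpath Realty LP → Ironwood Industries Corp. (R1): 49% × 26% × 43% = 5.4782% of Fairlane Energy Co.
Aggregating (R2): 5.2185% + 5.4782% = 10.6967%.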